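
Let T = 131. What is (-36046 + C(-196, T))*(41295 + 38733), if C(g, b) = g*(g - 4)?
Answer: 252408312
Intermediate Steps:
C(g, b) = g*(-4 + g)
(-36046 + C(-196, T))*(41295 + 38733) = (-36046 - 196*(-4 - 196))*(41295 + 38733) = (-36046 - 196*(-200))*80028 = (-36046 + 39200)*80028 = 3154*80028 = 252408312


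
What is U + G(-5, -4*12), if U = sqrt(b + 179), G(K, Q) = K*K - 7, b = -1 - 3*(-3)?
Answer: 18 + sqrt(187) ≈ 31.675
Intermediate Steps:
b = 8 (b = -1 + 9 = 8)
G(K, Q) = -7 + K**2 (G(K, Q) = K**2 - 7 = -7 + K**2)
U = sqrt(187) (U = sqrt(8 + 179) = sqrt(187) ≈ 13.675)
U + G(-5, -4*12) = sqrt(187) + (-7 + (-5)**2) = sqrt(187) + (-7 + 25) = sqrt(187) + 18 = 18 + sqrt(187)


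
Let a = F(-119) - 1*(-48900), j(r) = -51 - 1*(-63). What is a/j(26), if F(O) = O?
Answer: 48781/12 ≈ 4065.1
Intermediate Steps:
j(r) = 12 (j(r) = -51 + 63 = 12)
a = 48781 (a = -119 - 1*(-48900) = -119 + 48900 = 48781)
a/j(26) = 48781/12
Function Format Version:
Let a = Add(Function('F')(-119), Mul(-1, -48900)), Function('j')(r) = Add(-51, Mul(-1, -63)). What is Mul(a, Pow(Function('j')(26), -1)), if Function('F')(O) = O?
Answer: Rational(48781, 12) ≈ 4065.1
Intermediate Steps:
Function('j')(r) = 12 (Function('j')(r) = Add(-51, 63) = 12)
a = 48781 (a = Add(-119, Mul(-1, -48900)) = Add(-119, 48900) = 48781)
Mul(a, Pow(Function('j')(26), -1)) = Mul(48781, Pow(12, -1)) = Mul(48781, Rational(1, 12)) = Rational(48781, 12)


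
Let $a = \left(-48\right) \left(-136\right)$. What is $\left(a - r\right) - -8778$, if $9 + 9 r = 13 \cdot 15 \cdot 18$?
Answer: $14917$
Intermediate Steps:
$a = 6528$
$r = 389$ ($r = -1 + \frac{13 \cdot 15 \cdot 18}{9} = -1 + \frac{195 \cdot 18}{9} = -1 + \frac{1}{9} \cdot 3510 = -1 + 390 = 389$)
$\left(a - r\right) - -8778 = \left(6528 - 389\right) - -8778 = \left(6528 - 389\right) + 8778 = 6139 + 8778 = 14917$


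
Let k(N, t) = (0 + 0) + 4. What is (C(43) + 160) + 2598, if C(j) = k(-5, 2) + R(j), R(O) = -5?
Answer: 2757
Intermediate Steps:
k(N, t) = 4 (k(N, t) = 0 + 4 = 4)
C(j) = -1 (C(j) = 4 - 5 = -1)
(C(43) + 160) + 2598 = (-1 + 160) + 2598 = 159 + 2598 = 2757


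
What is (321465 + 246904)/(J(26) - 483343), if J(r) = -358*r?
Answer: -568369/492651 ≈ -1.1537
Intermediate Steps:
(321465 + 246904)/(J(26) - 483343) = (321465 + 246904)/(-358*26 - 483343) = 568369/(-9308 - 483343) = 568369/(-492651) = 568369*(-1/492651) = -568369/492651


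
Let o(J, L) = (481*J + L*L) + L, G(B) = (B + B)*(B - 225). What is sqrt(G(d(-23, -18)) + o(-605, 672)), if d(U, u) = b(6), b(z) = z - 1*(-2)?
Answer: 3*sqrt(17531) ≈ 397.21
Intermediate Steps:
b(z) = 2 + z (b(z) = z + 2 = 2 + z)
d(U, u) = 8 (d(U, u) = 2 + 6 = 8)
G(B) = 2*B*(-225 + B) (G(B) = (2*B)*(-225 + B) = 2*B*(-225 + B))
o(J, L) = L + L**2 + 481*J (o(J, L) = (481*J + L**2) + L = (L**2 + 481*J) + L = L + L**2 + 481*J)
sqrt(G(d(-23, -18)) + o(-605, 672)) = sqrt(2*8*(-225 + 8) + (672 + 672**2 + 481*(-605))) = sqrt(2*8*(-217) + (672 + 451584 - 291005)) = sqrt(-3472 + 161251) = sqrt(157779) = 3*sqrt(17531)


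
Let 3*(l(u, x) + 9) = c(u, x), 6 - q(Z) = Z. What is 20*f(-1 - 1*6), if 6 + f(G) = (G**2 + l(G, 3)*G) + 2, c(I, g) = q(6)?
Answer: 2160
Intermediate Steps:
q(Z) = 6 - Z
c(I, g) = 0 (c(I, g) = 6 - 1*6 = 6 - 6 = 0)
l(u, x) = -9 (l(u, x) = -9 + (1/3)*0 = -9 + 0 = -9)
f(G) = -4 + G**2 - 9*G (f(G) = -6 + ((G**2 - 9*G) + 2) = -6 + (2 + G**2 - 9*G) = -4 + G**2 - 9*G)
20*f(-1 - 1*6) = 20*(-4 + (-1 - 1*6)**2 - 9*(-1 - 1*6)) = 20*(-4 + (-1 - 6)**2 - 9*(-1 - 6)) = 20*(-4 + (-7)**2 - 9*(-7)) = 20*(-4 + 49 + 63) = 20*108 = 2160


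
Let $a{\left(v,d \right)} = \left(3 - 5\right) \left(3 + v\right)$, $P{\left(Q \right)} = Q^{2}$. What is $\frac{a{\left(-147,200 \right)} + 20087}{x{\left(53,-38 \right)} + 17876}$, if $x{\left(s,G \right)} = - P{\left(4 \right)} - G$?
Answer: $\frac{20375}{17898} \approx 1.1384$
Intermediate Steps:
$a{\left(v,d \right)} = -6 - 2 v$ ($a{\left(v,d \right)} = - 2 \left(3 + v\right) = -6 - 2 v$)
$x{\left(s,G \right)} = -16 - G$ ($x{\left(s,G \right)} = - 4^{2} - G = \left(-1\right) 16 - G = -16 - G$)
$\frac{a{\left(-147,200 \right)} + 20087}{x{\left(53,-38 \right)} + 17876} = \frac{\left(-6 - -294\right) + 20087}{\left(-16 - -38\right) + 17876} = \frac{\left(-6 + 294\right) + 20087}{\left(-16 + 38\right) + 17876} = \frac{288 + 20087}{22 + 17876} = \frac{20375}{17898}$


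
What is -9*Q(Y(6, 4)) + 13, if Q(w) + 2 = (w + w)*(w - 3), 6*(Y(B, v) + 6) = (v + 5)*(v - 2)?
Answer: -293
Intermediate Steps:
Y(B, v) = -6 + (-2 + v)*(5 + v)/6 (Y(B, v) = -6 + ((v + 5)*(v - 2))/6 = -6 + ((5 + v)*(-2 + v))/6 = -6 + ((-2 + v)*(5 + v))/6 = -6 + (-2 + v)*(5 + v)/6)
Q(w) = -2 + 2*w*(-3 + w) (Q(w) = -2 + (w + w)*(w - 3) = -2 + (2*w)*(-3 + w) = -2 + 2*w*(-3 + w))
-9*Q(Y(6, 4)) + 13 = -9*(-2 - 6*(-23/3 + (1/2)*4 + (1/6)*4**2) + 2*(-23/3 + (1/2)*4 + (1/6)*4**2)**2) + 13 = -9*(-2 - 6*(-23/3 + 2 + (1/6)*16) + 2*(-23/3 + 2 + (1/6)*16)**2) + 13 = -9*(-2 - 6*(-23/3 + 2 + 8/3) + 2*(-23/3 + 2 + 8/3)**2) + 13 = -9*(-2 - 6*(-3) + 2*(-3)**2) + 13 = -9*(-2 + 18 + 2*9) + 13 = -9*(-2 + 18 + 18) + 13 = -9*34 + 13 = -306 + 13 = -293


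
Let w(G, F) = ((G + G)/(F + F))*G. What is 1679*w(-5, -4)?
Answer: -41975/4 ≈ -10494.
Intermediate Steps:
w(G, F) = G**2/F (w(G, F) = ((2*G)/((2*F)))*G = ((2*G)*(1/(2*F)))*G = (G/F)*G = G**2/F)
1679*w(-5, -4) = 1679*((-5)**2/(-4)) = 1679*(-1/4*25) = 1679*(-25/4) = -41975/4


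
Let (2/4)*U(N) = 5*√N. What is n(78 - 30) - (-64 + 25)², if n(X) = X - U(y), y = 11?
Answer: -1473 - 10*√11 ≈ -1506.2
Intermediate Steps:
U(N) = 10*√N (U(N) = 2*(5*√N) = 10*√N)
n(X) = X - 10*√11
n(78 - 30) - (-64 + 25)² = ((78 - 30) - 10*√11) - (-64 + 25)² = (48 - 10*√11) - 1*(-39)² = (48 - 10*√11) - 1*1521 = (48 - 10*√11) - 1521 = -1473 - 10*√11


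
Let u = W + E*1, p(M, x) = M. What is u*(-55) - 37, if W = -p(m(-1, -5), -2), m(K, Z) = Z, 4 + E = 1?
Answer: -147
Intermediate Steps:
E = -3 (E = -4 + 1 = -3)
W = 5 (W = -1*(-5) = 5)
u = 2 (u = 5 - 3*1 = 5 - 3 = 2)
u*(-55) - 37 = 2*(-55) - 37 = -110 - 37 = -147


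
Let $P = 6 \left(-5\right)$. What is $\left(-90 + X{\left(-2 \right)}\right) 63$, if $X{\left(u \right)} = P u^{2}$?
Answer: $-13230$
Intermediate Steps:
$P = -30$
$X{\left(u \right)} = - 30 u^{2}$
$\left(-90 + X{\left(-2 \right)}\right) 63 = \left(-90 - 30 \left(-2\right)^{2}\right) 63 = \left(-90 - 120\right) 63 = \left(-210\right) 63 = -13230$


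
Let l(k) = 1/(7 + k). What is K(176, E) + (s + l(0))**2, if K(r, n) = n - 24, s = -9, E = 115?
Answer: 8303/49 ≈ 169.45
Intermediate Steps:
K(r, n) = -24 + n
K(176, E) + (s + l(0))**2 = (-24 + 115) + (-9 + 1/(7 + 0))**2 = 91 + (-9 + 1/7)**2 = 91 + (-62/7)**2 = 91 + 3844/49 = 8303/49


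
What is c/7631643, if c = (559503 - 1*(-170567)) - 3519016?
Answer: -2788946/7631643 ≈ -0.36545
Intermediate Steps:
c = -2788946 (c = (559503 + 170567) - 3519016 = 730070 - 3519016 = -2788946)
c/7631643 = -2788946/7631643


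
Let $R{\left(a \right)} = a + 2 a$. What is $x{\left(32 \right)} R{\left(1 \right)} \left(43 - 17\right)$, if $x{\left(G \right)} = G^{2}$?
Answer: $79872$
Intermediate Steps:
$R{\left(a \right)} = 3 a$
$x{\left(32 \right)} R{\left(1 \right)} \left(43 - 17\right) = 32^{2} \cdot 3 \cdot 1 \left(43 - 17\right) = 1024 \cdot 3 \cdot 26 = 1024 \cdot 78 = 79872$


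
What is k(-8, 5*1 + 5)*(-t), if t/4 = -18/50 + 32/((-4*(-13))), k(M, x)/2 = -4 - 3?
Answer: 4648/325 ≈ 14.302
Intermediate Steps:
k(M, x) = -14 (k(M, x) = 2*(-4 - 3) = 2*(-7) = -14)
t = 332/325 (t = 4*(-18/50 + 32/((-4*(-13)))) = 4*(-18*1/50 + 32/52) = 4*(-9/25 + 32*(1/52)) = 4*(-9/25 + 8/13) = 4*(83/325) = 332/325 ≈ 1.0215)
k(-8, 5*1 + 5)*(-t) = -(-14)*332/325 = -14*(-332/325) = 4648/325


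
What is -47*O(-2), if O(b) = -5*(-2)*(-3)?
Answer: 1410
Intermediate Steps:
O(b) = -30 (O(b) = 10*(-3) = -30)
-47*O(-2) = -47*(-30) = 1410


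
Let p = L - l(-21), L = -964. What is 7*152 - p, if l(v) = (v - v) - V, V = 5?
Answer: 2023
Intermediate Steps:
l(v) = -5 (l(v) = (v - v) - 1*5 = 0 - 5 = -5)
p = -959 (p = -964 - 1*(-5) = -964 + 5 = -959)
7*152 - p = 7*152 - 1*(-959) = 1064 + 959 = 2023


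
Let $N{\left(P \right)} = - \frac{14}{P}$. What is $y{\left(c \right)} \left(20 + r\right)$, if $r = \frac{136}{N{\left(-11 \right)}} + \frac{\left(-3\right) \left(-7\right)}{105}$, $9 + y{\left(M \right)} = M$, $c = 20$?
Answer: $\frac{48917}{35} \approx 1397.6$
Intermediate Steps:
$y{\left(M \right)} = -9 + M$
$r = \frac{3747}{35}$ ($r = \frac{136}{\left(-14\right) \frac{1}{-11}} + \frac{\left(-3\right) \left(-7\right)}{105} = \frac{136}{\left(-14\right) \left(- \frac{1}{11}\right)} + 21 \cdot \frac{1}{105} = \frac{136}{\frac{14}{11}} + \frac{1}{5} = 136 \cdot \frac{11}{14} + \frac{1}{5} = \frac{748}{7} + \frac{1}{5} = \frac{3747}{35} \approx 107.06$)
$y{\left(c \right)} \left(20 + r\right) = \left(-9 + 20\right) \left(20 + \frac{3747}{35}\right) = 11 \cdot \frac{4447}{35} = \frac{48917}{35}$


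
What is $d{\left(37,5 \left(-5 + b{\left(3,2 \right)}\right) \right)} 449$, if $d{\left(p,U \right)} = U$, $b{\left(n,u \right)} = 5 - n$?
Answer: $-6735$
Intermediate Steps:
$d{\left(37,5 \left(-5 + b{\left(3,2 \right)}\right) \right)} 449 = 5 \left(-5 + \left(5 - 3\right)\right) 449 = 5 \left(-5 + 2\right) 449 = 5 \left(-3\right) 449 = \left(-15\right) 449 = -6735$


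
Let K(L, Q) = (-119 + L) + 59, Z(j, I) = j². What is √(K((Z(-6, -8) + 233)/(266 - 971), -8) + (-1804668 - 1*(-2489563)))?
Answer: √340379926230/705 ≈ 827.55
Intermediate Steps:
K(L, Q) = -60 + L
√(K((Z(-6, -8) + 233)/(266 - 971), -8) + (-1804668 - 1*(-2489563))) = √((-60 + ((-6)² + 233)/(266 - 971)) + (-1804668 - 1*(-2489563))) = √((-60 + (36 + 233)/(-705)) + (-1804668 + 2489563)) = √((-60 + 269*(-1/705)) + 684895) = √((-60 - 269/705) + 684895) = √(-42569/705 + 684895) = √(482808406/705) = √340379926230/705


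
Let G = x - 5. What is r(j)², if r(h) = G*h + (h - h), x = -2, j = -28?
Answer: 38416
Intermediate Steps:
G = -7 (G = -2 - 5 = -7)
r(h) = -7*h (r(h) = -7*h + (h - h) = -7*h + 0 = -7*h)
r(j)² = (-7*(-28))² = 196² = 38416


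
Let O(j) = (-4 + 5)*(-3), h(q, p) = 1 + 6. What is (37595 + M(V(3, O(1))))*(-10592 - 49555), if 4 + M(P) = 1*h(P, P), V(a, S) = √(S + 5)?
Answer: -2261406906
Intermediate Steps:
h(q, p) = 7
O(j) = -3 (O(j) = 1*(-3) = -3)
V(a, S) = √(5 + S)
M(P) = 3 (M(P) = -4 + 1*7 = -4 + 7 = 3)
(37595 + M(V(3, O(1))))*(-10592 - 49555) = (37595 + 3)*(-10592 - 49555) = 37598*(-60147) = -2261406906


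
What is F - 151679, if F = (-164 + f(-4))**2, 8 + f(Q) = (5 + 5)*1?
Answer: -125435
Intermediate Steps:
f(Q) = 2 (f(Q) = -8 + (5 + 5)*1 = -8 + 10*1 = -8 + 10 = 2)
F = 26244 (F = (-164 + 2)**2 = (-162)**2 = 26244)
F - 151679 = 26244 - 151679 = -125435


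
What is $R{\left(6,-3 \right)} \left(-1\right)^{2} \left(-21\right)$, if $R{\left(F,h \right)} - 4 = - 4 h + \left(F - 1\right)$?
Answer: $-441$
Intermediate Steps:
$R{\left(F,h \right)} = 3 + F - 4 h$ ($R{\left(F,h \right)} = 4 - \left(1 - F + 4 h\right) = 3 + F - 4 h$)
$R{\left(6,-3 \right)} \left(-1\right)^{2} \left(-21\right) = \left(3 + 6 - -12\right) \left(-1\right)^{2} \left(-21\right) = \left(3 + 6 + 12\right) 1 \left(-21\right) = 21 \cdot 1 \left(-21\right) = 21 \left(-21\right) = -441$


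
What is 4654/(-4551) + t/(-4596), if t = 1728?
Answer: -2437826/1743033 ≈ -1.3986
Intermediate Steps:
4654/(-4551) + t/(-4596) = 4654/(-4551) + 1728/(-4596) = 4654*(-1/4551) + 1728*(-1/4596) = -4654/4551 - 144/383 = -2437826/1743033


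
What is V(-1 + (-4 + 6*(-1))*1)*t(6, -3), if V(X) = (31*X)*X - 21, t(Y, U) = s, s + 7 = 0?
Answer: -26110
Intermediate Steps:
s = -7 (s = -7 + 0 = -7)
t(Y, U) = -7
V(X) = -21 + 31*X**2 (V(X) = 31*X**2 - 21 = -21 + 31*X**2)
V(-1 + (-4 + 6*(-1))*1)*t(6, -3) = (-21 + 31*(-1 + (-4 + 6*(-1))*1)**2)*(-7) = (-21 + 31*(-1 + (-4 - 6)*1)**2)*(-7) = (-21 + 31*(-1 - 10*1)**2)*(-7) = (-21 + 31*(-1 - 10)**2)*(-7) = (-21 + 31*(-11)**2)*(-7) = (-21 + 31*121)*(-7) = (-21 + 3751)*(-7) = 3730*(-7) = -26110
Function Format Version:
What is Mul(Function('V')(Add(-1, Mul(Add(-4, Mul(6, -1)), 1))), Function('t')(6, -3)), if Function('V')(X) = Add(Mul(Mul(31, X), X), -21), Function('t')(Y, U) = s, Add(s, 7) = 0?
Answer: -26110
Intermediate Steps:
s = -7 (s = Add(-7, 0) = -7)
Function('t')(Y, U) = -7
Function('V')(X) = Add(-21, Mul(31, Pow(X, 2))) (Function('V')(X) = Add(Mul(31, Pow(X, 2)), -21) = Add(-21, Mul(31, Pow(X, 2))))
Mul(Function('V')(Add(-1, Mul(Add(-4, Mul(6, -1)), 1))), Function('t')(6, -3)) = Mul(Add(-21, Mul(31, Pow(Add(-1, Mul(Add(-4, Mul(6, -1)), 1)), 2))), -7) = Mul(Add(-21, Mul(31, Pow(Add(-1, Mul(Add(-4, -6), 1)), 2))), -7) = Mul(Add(-21, Mul(31, Pow(Add(-1, Mul(-10, 1)), 2))), -7) = Mul(Add(-21, Mul(31, Pow(Add(-1, -10), 2))), -7) = Mul(Add(-21, Mul(31, Pow(-11, 2))), -7) = Mul(Add(-21, Mul(31, 121)), -7) = Mul(Add(-21, 3751), -7) = Mul(3730, -7) = -26110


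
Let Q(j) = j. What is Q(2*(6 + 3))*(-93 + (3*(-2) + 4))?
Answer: -1710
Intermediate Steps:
Q(2*(6 + 3))*(-93 + (3*(-2) + 4)) = (2*(6 + 3))*(-93 + (3*(-2) + 4)) = (2*9)*(-93 + (-6 + 4)) = 18*(-93 - 2) = 18*(-95) = -1710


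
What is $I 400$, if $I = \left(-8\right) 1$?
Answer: $-3200$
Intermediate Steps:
$I = -8$
$I 400 = \left(-8\right) 400 = -3200$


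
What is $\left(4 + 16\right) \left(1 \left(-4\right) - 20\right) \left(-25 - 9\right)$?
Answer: $16320$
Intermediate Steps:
$\left(4 + 16\right) \left(1 \left(-4\right) - 20\right) \left(-25 - 9\right) = 20 \left(-4 - 20\right) \left(-34\right) = 20 \left(-24\right) \left(-34\right) = \left(-480\right) \left(-34\right) = 16320$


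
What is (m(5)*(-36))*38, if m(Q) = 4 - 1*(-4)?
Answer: -10944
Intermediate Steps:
m(Q) = 8 (m(Q) = 4 + 4 = 8)
(m(5)*(-36))*38 = (8*(-36))*38 = -288*38 = -10944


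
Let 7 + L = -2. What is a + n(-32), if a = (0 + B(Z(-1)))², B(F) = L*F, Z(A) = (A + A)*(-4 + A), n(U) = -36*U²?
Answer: -28764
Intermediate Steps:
L = -9 (L = -7 - 2 = -9)
Z(A) = 2*A*(-4 + A) (Z(A) = (2*A)*(-4 + A) = 2*A*(-4 + A))
B(F) = -9*F
a = 8100 (a = (0 - 18*(-1)*(-4 - 1))² = (0 - 18*(-1)*(-5))² = (0 - 9*10)² = (0 - 90)² = (-90)² = 8100)
a + n(-32) = 8100 - 36*(-32)² = 8100 - 36*1024 = 8100 - 36864 = -28764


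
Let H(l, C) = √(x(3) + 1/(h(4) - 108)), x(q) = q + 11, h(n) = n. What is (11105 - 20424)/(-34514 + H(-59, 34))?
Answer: 33450140464/123886482929 + 18638*√37830/123886482929 ≈ 0.27004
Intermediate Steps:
x(q) = 11 + q
H(l, C) = √37830/52 (H(l, C) = √((11 + 3) + 1/(4 - 108)) = √(14 + 1/(-104)) = √(14 - 1/104) = √(1455/104) = √37830/52)
(11105 - 20424)/(-34514 + H(-59, 34)) = (11105 - 20424)/(-34514 + √37830/52) = -9319/(-34514 + √37830/52)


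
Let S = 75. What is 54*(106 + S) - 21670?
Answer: -11896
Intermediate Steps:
54*(106 + S) - 21670 = 54*(106 + 75) - 21670 = 54*181 - 21670 = 9774 - 21670 = -11896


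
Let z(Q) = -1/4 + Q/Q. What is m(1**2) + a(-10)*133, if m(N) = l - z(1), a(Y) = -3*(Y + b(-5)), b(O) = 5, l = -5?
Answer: 7957/4 ≈ 1989.3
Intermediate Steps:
a(Y) = -15 - 3*Y (a(Y) = -3*(Y + 5) = -3*(5 + Y) = -15 - 3*Y)
z(Q) = 3/4 (z(Q) = -1*1/4 + 1 = -1/4 + 1 = 3/4)
m(N) = -23/4 (m(N) = -5 - 1*3/4 = -5 - 3/4 = -23/4)
m(1**2) + a(-10)*133 = -23/4 + (-15 - 3*(-10))*133 = -23/4 + (-15 + 30)*133 = -23/4 + 15*133 = -23/4 + 1995 = 7957/4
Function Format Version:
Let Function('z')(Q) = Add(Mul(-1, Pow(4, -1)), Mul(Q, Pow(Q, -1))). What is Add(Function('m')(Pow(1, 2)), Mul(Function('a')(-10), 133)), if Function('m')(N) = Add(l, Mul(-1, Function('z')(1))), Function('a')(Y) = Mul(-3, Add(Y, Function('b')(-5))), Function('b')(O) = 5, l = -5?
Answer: Rational(7957, 4) ≈ 1989.3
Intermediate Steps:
Function('a')(Y) = Add(-15, Mul(-3, Y)) (Function('a')(Y) = Mul(-3, Add(Y, 5)) = Mul(-3, Add(5, Y)) = Add(-15, Mul(-3, Y)))
Function('z')(Q) = Rational(3, 4) (Function('z')(Q) = Add(Mul(-1, Rational(1, 4)), 1) = Add(Rational(-1, 4), 1) = Rational(3, 4))
Function('m')(N) = Rational(-23, 4) (Function('m')(N) = Add(-5, Mul(-1, Rational(3, 4))) = Add(-5, Rational(-3, 4)) = Rational(-23, 4))
Add(Function('m')(Pow(1, 2)), Mul(Function('a')(-10), 133)) = Add(Rational(-23, 4), Mul(Add(-15, Mul(-3, -10)), 133)) = Add(Rational(-23, 4), Mul(Add(-15, 30), 133)) = Add(Rational(-23, 4), Mul(15, 133)) = Add(Rational(-23, 4), 1995) = Rational(7957, 4)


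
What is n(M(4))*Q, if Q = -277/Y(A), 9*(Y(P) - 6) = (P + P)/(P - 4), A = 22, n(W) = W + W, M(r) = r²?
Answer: -179496/127 ≈ -1413.4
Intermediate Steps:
n(W) = 2*W
Y(P) = 6 + 2*P/(9*(-4 + P)) (Y(P) = 6 + ((P + P)/(P - 4))/9 = 6 + ((2*P)/(-4 + P))/9 = 6 + (2*P/(-4 + P))/9 = 6 + 2*P/(9*(-4 + P)))
Q = -22437/508 (Q = -277*9*(-4 + 22)/(8*(-27 + 7*22)) = -277*81/(4*(-27 + 154)) = -277/((8/9)*(1/18)*127) = -277/508/81 = -277*81/508 = -22437/508 ≈ -44.167)
n(M(4))*Q = (2*4²)*(-22437/508) = (2*16)*(-22437/508) = 32*(-22437/508) = -179496/127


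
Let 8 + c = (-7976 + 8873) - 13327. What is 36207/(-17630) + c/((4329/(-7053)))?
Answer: 171826531413/8480030 ≈ 20263.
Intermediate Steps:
c = -12438 (c = -8 + ((-7976 + 8873) - 13327) = -8 + (897 - 13327) = -8 - 12430 = -12438)
36207/(-17630) + c/((4329/(-7053))) = 36207/(-17630) - 12438/(4329/(-7053)) = 36207*(-1/17630) - 12438/(4329*(-1/7053)) = -36207/17630 - 12438/(-1443/2351) = -36207/17630 - 12438*(-2351/1443) = -36207/17630 + 9747246/481 = 171826531413/8480030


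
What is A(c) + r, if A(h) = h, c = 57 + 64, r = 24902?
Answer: 25023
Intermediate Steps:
c = 121
A(c) + r = 121 + 24902 = 25023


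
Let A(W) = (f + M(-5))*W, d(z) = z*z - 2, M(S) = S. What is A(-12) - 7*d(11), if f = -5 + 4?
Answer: -761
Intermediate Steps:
d(z) = -2 + z**2 (d(z) = z**2 - 2 = -2 + z**2)
f = -1
A(W) = -6*W (A(W) = (-1 - 5)*W = -6*W)
A(-12) - 7*d(11) = -6*(-12) - 7*(-2 + 11**2) = 72 - 7*(-2 + 121) = 72 - 7*119 = 72 - 833 = -761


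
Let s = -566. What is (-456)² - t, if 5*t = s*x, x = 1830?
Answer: 415092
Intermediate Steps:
t = -207156 (t = (-566*1830)/5 = (⅕)*(-1035780) = -207156)
(-456)² - t = (-456)² - 1*(-207156) = 207936 + 207156 = 415092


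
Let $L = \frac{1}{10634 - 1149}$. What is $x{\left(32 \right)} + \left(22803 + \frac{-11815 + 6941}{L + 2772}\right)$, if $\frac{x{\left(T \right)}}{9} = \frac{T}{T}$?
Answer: $\frac{599736477962}{26292421} \approx 22810.0$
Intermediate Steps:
$L = \frac{1}{9485} \approx 0.00010543$
$x{\left(T \right)} = 9$ ($x{\left(T \right)} = 9 \frac{T}{T} = 9 \cdot 1 = 9$)
$x{\left(32 \right)} + \left(22803 + \frac{-11815 + 6941}{L + 2772}\right) = 9 + \left(22803 + \frac{-11815 + 6941}{\frac{1}{9485} + 2772}\right) = 9 + \left(22803 - \frac{4874}{\frac{26292421}{9485}}\right) = 9 + \left(22803 - \frac{46229890}{26292421}\right) = 9 + \frac{599499846173}{26292421} = \frac{599736477962}{26292421}$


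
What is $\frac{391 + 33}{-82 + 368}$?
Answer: $\frac{212}{143} \approx 1.4825$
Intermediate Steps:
$\frac{391 + 33}{-82 + 368} = \frac{424}{286} = 424 \cdot \frac{1}{286} = \frac{212}{143}$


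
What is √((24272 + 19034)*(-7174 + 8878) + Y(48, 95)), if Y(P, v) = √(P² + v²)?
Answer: √(73793424 + √11329) ≈ 8590.3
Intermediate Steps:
√((24272 + 19034)*(-7174 + 8878) + Y(48, 95)) = √((24272 + 19034)*(-7174 + 8878) + √(48² + 95²)) = √(43306*1704 + √(2304 + 9025)) = √(73793424 + √11329)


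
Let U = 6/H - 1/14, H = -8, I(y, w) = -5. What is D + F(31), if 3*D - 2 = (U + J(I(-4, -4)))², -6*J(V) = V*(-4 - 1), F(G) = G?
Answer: 845881/21168 ≈ 39.960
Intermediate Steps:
U = -23/28 (U = 6/(-8) - 1/14 = 6*(-⅛) - 1*1/14 = -¾ - 1/14 = -23/28 ≈ -0.82143)
J(V) = 5*V/6 (J(V) = -V*(-4 - 1)/6 = -V*(-5)/6 = -(-5)*V/6 = 5*V/6)
D = 189673/21168 (D = ⅔ + (-23/28 + (⅚)*(-5))²/3 = ⅔ + (-23/28 - 25/6)²/3 = ⅔ + (-419/84)²/3 = ⅔ + (⅓)*(175561/7056) = ⅔ + 175561/21168 = 189673/21168 ≈ 8.9604)
D + F(31) = 189673/21168 + 31 = 845881/21168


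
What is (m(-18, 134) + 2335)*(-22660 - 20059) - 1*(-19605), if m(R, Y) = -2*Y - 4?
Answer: -88109692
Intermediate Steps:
m(R, Y) = -4 - 2*Y
(m(-18, 134) + 2335)*(-22660 - 20059) - 1*(-19605) = ((-4 - 2*134) + 2335)*(-22660 - 20059) - 1*(-19605) = ((-4 - 268) + 2335)*(-42719) + 19605 = (-272 + 2335)*(-42719) + 19605 = 2063*(-42719) + 19605 = -88129297 + 19605 = -88109692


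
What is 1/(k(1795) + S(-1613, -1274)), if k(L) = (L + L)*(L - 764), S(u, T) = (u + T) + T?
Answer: 1/3697129 ≈ 2.7048e-7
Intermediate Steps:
S(u, T) = u + 2*T (S(u, T) = (T + u) + T = u + 2*T)
k(L) = 2*L*(-764 + L) (k(L) = (2*L)*(-764 + L) = 2*L*(-764 + L))
1/(k(1795) + S(-1613, -1274)) = 1/(2*1795*(-764 + 1795) + (-1613 + 2*(-1274))) = 1/(2*1795*1031 + (-1613 - 2548)) = 1/(3701290 - 4161) = 1/3697129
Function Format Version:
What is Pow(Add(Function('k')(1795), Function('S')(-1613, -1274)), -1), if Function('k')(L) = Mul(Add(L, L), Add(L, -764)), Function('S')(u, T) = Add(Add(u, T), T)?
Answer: Rational(1, 3697129) ≈ 2.7048e-7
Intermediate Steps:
Function('S')(u, T) = Add(u, Mul(2, T)) (Function('S')(u, T) = Add(Add(T, u), T) = Add(u, Mul(2, T)))
Function('k')(L) = Mul(2, L, Add(-764, L)) (Function('k')(L) = Mul(Mul(2, L), Add(-764, L)) = Mul(2, L, Add(-764, L)))
Pow(Add(Function('k')(1795), Function('S')(-1613, -1274)), -1) = Pow(Add(Mul(2, 1795, Add(-764, 1795)), Add(-1613, Mul(2, -1274))), -1) = Pow(Add(Mul(2, 1795, 1031), Add(-1613, -2548)), -1) = Pow(Add(3701290, -4161), -1) = Pow(3697129, -1) = Rational(1, 3697129)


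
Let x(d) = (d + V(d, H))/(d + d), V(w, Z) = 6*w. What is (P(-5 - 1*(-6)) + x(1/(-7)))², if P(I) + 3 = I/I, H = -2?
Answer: 9/4 ≈ 2.2500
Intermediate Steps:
P(I) = -2 (P(I) = -3 + I/I = -3 + 1 = -2)
x(d) = 7/2 (x(d) = (d + 6*d)/(d + d) = (7*d)/((2*d)) = (7*d)*(1/(2*d)) = 7/2)
(P(-5 - 1*(-6)) + x(1/(-7)))² = (-2 + 7/2)² = (3/2)² = 9/4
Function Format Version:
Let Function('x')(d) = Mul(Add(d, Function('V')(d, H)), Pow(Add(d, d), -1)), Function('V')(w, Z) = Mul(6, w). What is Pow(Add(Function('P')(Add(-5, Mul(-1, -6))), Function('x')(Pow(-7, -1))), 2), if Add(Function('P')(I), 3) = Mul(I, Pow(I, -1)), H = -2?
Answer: Rational(9, 4) ≈ 2.2500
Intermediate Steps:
Function('P')(I) = -2 (Function('P')(I) = Add(-3, Mul(I, Pow(I, -1))) = Add(-3, 1) = -2)
Function('x')(d) = Rational(7, 2) (Function('x')(d) = Mul(Add(d, Mul(6, d)), Pow(Add(d, d), -1)) = Mul(Mul(7, d), Pow(Mul(2, d), -1)) = Mul(Mul(7, d), Mul(Rational(1, 2), Pow(d, -1))) = Rational(7, 2))
Pow(Add(Function('P')(Add(-5, Mul(-1, -6))), Function('x')(Pow(-7, -1))), 2) = Pow(Add(-2, Rational(7, 2)), 2) = Pow(Rational(3, 2), 2) = Rational(9, 4)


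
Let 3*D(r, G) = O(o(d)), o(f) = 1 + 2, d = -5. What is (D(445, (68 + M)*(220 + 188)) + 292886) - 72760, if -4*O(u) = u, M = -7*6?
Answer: 880503/4 ≈ 2.2013e+5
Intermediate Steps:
M = -42
o(f) = 3
O(u) = -u/4
D(r, G) = -¼ (D(r, G) = (-¼*3)/3 = (⅓)*(-¾) = -¼)
(D(445, (68 + M)*(220 + 188)) + 292886) - 72760 = (-¼ + 292886) - 72760 = 1171543/4 - 72760 = 880503/4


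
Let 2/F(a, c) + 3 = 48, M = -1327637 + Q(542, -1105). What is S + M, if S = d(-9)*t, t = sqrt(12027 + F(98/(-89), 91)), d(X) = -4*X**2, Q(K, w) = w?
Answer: -1328742 - 108*sqrt(2706085)/5 ≈ -1.3643e+6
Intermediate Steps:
M = -1328742 (M = -1327637 - 1105 = -1328742)
F(a, c) = 2/45 (F(a, c) = 2/(-3 + 48) = 2/45)
t = sqrt(2706085)/15 (t = sqrt(12027 + 2/45) = sqrt(541217/45) = sqrt(2706085)/15 ≈ 109.67)
S = -108*sqrt(2706085)/5 (S = (-4*(-9)**2)*(sqrt(2706085)/15) = (-4*81)*(sqrt(2706085)/15) = -108*sqrt(2706085)/5 ≈ -35532.)
S + M = -108*sqrt(2706085)/5 - 1328742 = -1328742 - 108*sqrt(2706085)/5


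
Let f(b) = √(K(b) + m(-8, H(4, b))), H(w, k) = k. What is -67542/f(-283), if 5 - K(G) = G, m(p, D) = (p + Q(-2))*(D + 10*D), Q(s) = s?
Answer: -33771*√31418/15709 ≈ -381.05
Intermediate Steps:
m(p, D) = 11*D*(-2 + p) (m(p, D) = (p - 2)*(D + 10*D) = (-2 + p)*(11*D) = 11*D*(-2 + p))
K(G) = 5 - G
f(b) = √(5 - 111*b) (f(b) = √((5 - b) + 11*b*(-2 - 8)) = √((5 - b) + 11*b*(-10)) = √((5 - b) - 110*b) = √(5 - 111*b))
-67542/f(-283) = -67542/√(5 - 111*(-283)) = -67542/√(5 + 31413) = -67542*√31418/31418 = -33771*√31418/15709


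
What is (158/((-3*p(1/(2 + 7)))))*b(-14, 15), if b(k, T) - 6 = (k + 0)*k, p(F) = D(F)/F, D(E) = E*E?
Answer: -95748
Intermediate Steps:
D(E) = E²
p(F) = F (p(F) = F²/F = F)
b(k, T) = 6 + k² (b(k, T) = 6 + (k + 0)*k = 6 + k*k = 6 + k²)
(158/((-3*p(1/(2 + 7)))))*b(-14, 15) = (158/((-3/(2 + 7))))*(6 + (-14)²) = (158/((-3/9)))*(6 + 196) = (158/((-3*⅑)))*202 = (158/(-⅓))*202 = (158*(-3))*202 = -474*202 = -95748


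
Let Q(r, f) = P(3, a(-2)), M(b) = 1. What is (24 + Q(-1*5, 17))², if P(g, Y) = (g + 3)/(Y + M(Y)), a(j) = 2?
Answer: 676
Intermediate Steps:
P(g, Y) = (3 + g)/(1 + Y) (P(g, Y) = (g + 3)/(Y + 1) = (3 + g)/(1 + Y))
Q(r, f) = 2 (Q(r, f) = (3 + 3)/(1 + 2) = 6/3 = (⅓)*6 = 2)
(24 + Q(-1*5, 17))² = (24 + 2)² = 26² = 676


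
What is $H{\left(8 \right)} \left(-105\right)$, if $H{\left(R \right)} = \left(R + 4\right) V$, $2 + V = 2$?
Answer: $0$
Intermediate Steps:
$V = 0$ ($V = -2 + 2 = 0$)
$H{\left(R \right)} = 0$ ($H{\left(R \right)} = \left(R + 4\right) 0 = \left(4 + R\right) 0 = 0$)
$H{\left(8 \right)} \left(-105\right) = 0 \left(-105\right) = 0$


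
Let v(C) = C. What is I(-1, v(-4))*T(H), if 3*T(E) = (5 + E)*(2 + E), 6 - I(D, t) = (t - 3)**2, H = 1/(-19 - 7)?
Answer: -94299/676 ≈ -139.50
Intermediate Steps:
H = -1/26 (H = 1/(-26) = -1/26 ≈ -0.038462)
I(D, t) = 6 - (-3 + t)**2 (I(D, t) = 6 - (t - 3)**2 = 6 - (-3 + t)**2)
T(E) = (2 + E)*(5 + E)/3 (T(E) = ((5 + E)*(2 + E))/3 = ((2 + E)*(5 + E))/3 = (2 + E)*(5 + E)/3)
I(-1, v(-4))*T(H) = (6 - (-3 - 4)**2)*(10/3 + (-1/26)**2/3 + (7/3)*(-1/26)) = (6 - 1*(-7)**2)*(10/3 + (1/3)*(1/676) - 7/78) = (6 - 1*49)*(10/3 + 1/2028 - 7/78) = (6 - 49)*(2193/676) = -43*2193/676 = -94299/676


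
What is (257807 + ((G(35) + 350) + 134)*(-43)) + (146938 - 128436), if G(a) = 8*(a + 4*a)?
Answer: 195297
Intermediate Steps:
G(a) = 40*a (G(a) = 8*(5*a) = 40*a)
(257807 + ((G(35) + 350) + 134)*(-43)) + (146938 - 128436) = (257807 + ((40*35 + 350) + 134)*(-43)) + (146938 - 128436) = (257807 + ((1400 + 350) + 134)*(-43)) + 18502 = (257807 + (1750 + 134)*(-43)) + 18502 = (257807 + 1884*(-43)) + 18502 = (257807 - 81012) + 18502 = 176795 + 18502 = 195297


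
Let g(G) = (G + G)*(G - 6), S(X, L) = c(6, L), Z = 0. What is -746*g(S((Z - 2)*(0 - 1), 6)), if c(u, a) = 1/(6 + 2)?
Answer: 17531/16 ≈ 1095.7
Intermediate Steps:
c(u, a) = ⅛ (c(u, a) = 1/8 = ⅛)
S(X, L) = ⅛
g(G) = 2*G*(-6 + G) (g(G) = (2*G)*(-6 + G) = 2*G*(-6 + G))
-746*g(S((Z - 2)*(0 - 1), 6)) = -1492*(-6 + ⅛)/8 = -1492*(-47)/(8*8) = -746*(-47/32) = 17531/16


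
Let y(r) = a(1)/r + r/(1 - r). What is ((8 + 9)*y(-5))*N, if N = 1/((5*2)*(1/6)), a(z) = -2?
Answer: -221/50 ≈ -4.4200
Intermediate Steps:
y(r) = -2/r + r/(1 - r)
N = 3/5 (N = 1/(10*(1*(1/6))) = 1/(10*(1/6)) = 1/(5/3) = 3/5 ≈ 0.60000)
((8 + 9)*y(-5))*N = ((8 + 9)*((2 - 1*(-5)**2 - 2*(-5))/((-5)*(-1 - 5))))*(3/5) = (17*(-1/5*(2 - 1*25 + 10)/(-6)))*(3/5) = (17*(-1/5*(-1/6)*(2 - 25 + 10)))*(3/5) = (17*(-1/5*(-1/6)*(-13)))*(3/5) = (17*(-13/30))*(3/5) = -221/30*3/5 = -221/50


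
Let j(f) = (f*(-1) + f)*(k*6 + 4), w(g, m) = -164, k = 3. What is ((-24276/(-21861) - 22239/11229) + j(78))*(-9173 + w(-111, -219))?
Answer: 31652663425/3896463 ≈ 8123.4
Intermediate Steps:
j(f) = 0 (j(f) = (f*(-1) + f)*(3*6 + 4) = (-f + f)*(18 + 4) = 0*22 = 0)
((-24276/(-21861) - 22239/11229) + j(78))*(-9173 + w(-111, -219)) = ((-24276/(-21861) - 22239/11229) + 0)*(-9173 - 164) = ((-24276*(-1/21861) - 22239*1/11229) + 0)*(-9337) = ((1156/1041 - 7413/3743) + 0)*(-9337) = (-3390025/3896463 + 0)*(-9337) = -3390025/3896463*(-9337) = 31652663425/3896463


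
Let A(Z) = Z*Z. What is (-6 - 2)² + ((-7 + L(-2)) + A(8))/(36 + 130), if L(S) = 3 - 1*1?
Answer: 10683/166 ≈ 64.355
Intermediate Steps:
A(Z) = Z²
L(S) = 2 (L(S) = 3 - 1 = 2)
(-6 - 2)² + ((-7 + L(-2)) + A(8))/(36 + 130) = (-6 - 2)² + ((-7 + 2) + 8²)/(36 + 130) = (-8)² + (-5 + 64)/166 = 64 + 59*(1/166) = 64 + 59/166 = 10683/166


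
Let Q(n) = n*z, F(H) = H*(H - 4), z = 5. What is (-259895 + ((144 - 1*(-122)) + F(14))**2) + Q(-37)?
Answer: -95244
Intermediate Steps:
F(H) = H*(-4 + H)
Q(n) = 5*n (Q(n) = n*5 = 5*n)
(-259895 + ((144 - 1*(-122)) + F(14))**2) + Q(-37) = (-259895 + ((144 - 1*(-122)) + 14*(-4 + 14))**2) + 5*(-37) = (-259895 + ((144 + 122) + 14*10)**2) - 185 = (-259895 + (266 + 140)**2) - 185 = (-259895 + 406**2) - 185 = (-259895 + 164836) - 185 = -95059 - 185 = -95244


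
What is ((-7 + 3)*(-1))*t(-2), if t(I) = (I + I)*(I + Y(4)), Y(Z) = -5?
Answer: 112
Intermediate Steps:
t(I) = 2*I*(-5 + I) (t(I) = (I + I)*(I - 5) = (2*I)*(-5 + I) = 2*I*(-5 + I))
((-7 + 3)*(-1))*t(-2) = ((-7 + 3)*(-1))*(2*(-2)*(-5 - 2)) = (-4*(-1))*(2*(-2)*(-7)) = 4*28 = 112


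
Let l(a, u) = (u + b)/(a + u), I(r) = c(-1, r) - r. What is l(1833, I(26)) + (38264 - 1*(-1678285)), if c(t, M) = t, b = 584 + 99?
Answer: 1550044075/903 ≈ 1.7166e+6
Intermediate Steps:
b = 683
I(r) = -1 - r
l(a, u) = (683 + u)/(a + u) (l(a, u) = (u + 683)/(a + u) = (683 + u)/(a + u))
l(1833, I(26)) + (38264 - 1*(-1678285)) = (683 + (-1 - 1*26))/(1833 + (-1 - 1*26)) + (38264 - 1*(-1678285)) = (683 + (-1 - 26))/(1833 + (-1 - 26)) + (38264 + 1678285) = (683 - 27)/(1833 - 27) + 1716549 = 656/1806 + 1716549 = (1/1806)*656 + 1716549 = 328/903 + 1716549 = 1550044075/903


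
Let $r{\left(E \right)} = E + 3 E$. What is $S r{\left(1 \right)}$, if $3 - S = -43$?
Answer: $184$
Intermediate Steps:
$S = 46$ ($S = 3 - -43 = 3 + 43 = 46$)
$r{\left(E \right)} = 4 E$
$S r{\left(1 \right)} = 46 \cdot 4 \cdot 1 = 46 \cdot 4 = 184$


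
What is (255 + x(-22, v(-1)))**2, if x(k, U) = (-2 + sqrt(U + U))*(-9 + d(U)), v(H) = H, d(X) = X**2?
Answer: 73313 - 4336*I*sqrt(2) ≈ 73313.0 - 6132.0*I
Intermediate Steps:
x(k, U) = (-9 + U**2)*(-2 + sqrt(2)*sqrt(U)) (x(k, U) = (-2 + sqrt(U + U))*(-9 + U**2) = (-2 + sqrt(2*U))*(-9 + U**2) = (-2 + sqrt(2)*sqrt(U))*(-9 + U**2) = (-9 + U**2)*(-2 + sqrt(2)*sqrt(U)))
(255 + x(-22, v(-1)))**2 = (255 + (18 - 2*(-1)**2 + sqrt(2)*(-1)**(5/2) - 9*sqrt(2)*sqrt(-1)))**2 = (255 + (18 - 2*1 + sqrt(2)*I - 9*sqrt(2)*I))**2 = (255 + (18 - 2 + I*sqrt(2) - 9*I*sqrt(2)))**2 = (255 + (16 - 8*I*sqrt(2)))**2 = (271 - 8*I*sqrt(2))**2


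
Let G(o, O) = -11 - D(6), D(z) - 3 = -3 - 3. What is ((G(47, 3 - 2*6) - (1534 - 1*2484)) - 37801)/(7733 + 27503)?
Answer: -36859/35236 ≈ -1.0461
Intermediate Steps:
D(z) = -3 (D(z) = 3 + (-3 - 3) = 3 - 6 = -3)
G(o, O) = -8 (G(o, O) = -11 - 1*(-3) = -11 + 3 = -8)
((G(47, 3 - 2*6) - (1534 - 1*2484)) - 37801)/(7733 + 27503) = ((-8 - (1534 - 1*2484)) - 37801)/(7733 + 27503) = ((-8 - (1534 - 2484)) - 37801)/35236 = ((-8 - 1*(-950)) - 37801)*(1/35236) = ((-8 + 950) - 37801)*(1/35236) = (942 - 37801)*(1/35236) = -36859*1/35236 = -36859/35236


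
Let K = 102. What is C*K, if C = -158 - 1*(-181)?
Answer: 2346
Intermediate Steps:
C = 23 (C = -158 + 181 = 23)
C*K = 23*102 = 2346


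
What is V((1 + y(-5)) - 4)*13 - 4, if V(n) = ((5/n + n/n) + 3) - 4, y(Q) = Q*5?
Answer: -177/28 ≈ -6.3214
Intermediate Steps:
y(Q) = 5*Q
V(n) = 5/n (V(n) = ((5/n + 1) + 3) - 4 = ((1 + 5/n) + 3) - 4 = (4 + 5/n) - 4 = 5/n)
V((1 + y(-5)) - 4)*13 - 4 = (5/((1 + 5*(-5)) - 4))*13 - 4 = (5/((1 - 25) - 4))*13 - 4 = (5/(-24 - 4))*13 - 4 = (5/(-28))*13 - 4 = (5*(-1/28))*13 - 4 = -5/28*13 - 4 = -65/28 - 4 = -177/28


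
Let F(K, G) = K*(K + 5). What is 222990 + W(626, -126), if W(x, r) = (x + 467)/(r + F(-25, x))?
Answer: 83399353/374 ≈ 2.2299e+5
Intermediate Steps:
F(K, G) = K*(5 + K)
W(x, r) = (467 + x)/(500 + r) (W(x, r) = (x + 467)/(r - 25*(5 - 25)) = (467 + x)/(r - 25*(-20)) = (467 + x)/(r + 500) = (467 + x)/(500 + r))
222990 + W(626, -126) = 222990 + (467 + 626)/(500 - 126) = 222990 + 1093/374 = 83399353/374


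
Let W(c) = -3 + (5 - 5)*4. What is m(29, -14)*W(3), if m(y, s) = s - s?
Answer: 0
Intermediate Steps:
m(y, s) = 0
W(c) = -3 (W(c) = -3 + 0*4 = -3 + 0 = -3)
m(29, -14)*W(3) = 0*(-3) = 0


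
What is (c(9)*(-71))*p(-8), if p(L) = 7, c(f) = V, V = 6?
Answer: -2982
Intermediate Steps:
c(f) = 6
(c(9)*(-71))*p(-8) = (6*(-71))*7 = -426*7 = -2982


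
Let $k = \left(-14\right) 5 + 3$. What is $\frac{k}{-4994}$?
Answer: $\frac{67}{4994} \approx 0.013416$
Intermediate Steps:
$k = -67$ ($k = -70 + 3 = -67$)
$\frac{k}{-4994} = - \frac{67}{-4994} = \left(-67\right) \left(- \frac{1}{4994}\right) = \frac{67}{4994}$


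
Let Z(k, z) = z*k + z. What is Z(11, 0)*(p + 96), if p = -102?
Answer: 0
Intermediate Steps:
Z(k, z) = z + k*z (Z(k, z) = k*z + z = z + k*z)
Z(11, 0)*(p + 96) = (0*(1 + 11))*(-102 + 96) = (0*12)*(-6) = 0*(-6) = 0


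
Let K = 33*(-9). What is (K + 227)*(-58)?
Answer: 4060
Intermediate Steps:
K = -297
(K + 227)*(-58) = (-297 + 227)*(-58) = -70*(-58) = 4060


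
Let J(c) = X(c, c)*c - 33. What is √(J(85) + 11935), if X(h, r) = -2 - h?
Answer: √4507 ≈ 67.134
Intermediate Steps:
J(c) = -33 + c*(-2 - c) (J(c) = (-2 - c)*c - 33 = c*(-2 - c) - 33 = -33 + c*(-2 - c))
√(J(85) + 11935) = √((-33 - 1*85*(2 + 85)) + 11935) = √((-33 - 1*85*87) + 11935) = √((-33 - 7395) + 11935) = √(-7428 + 11935) = √4507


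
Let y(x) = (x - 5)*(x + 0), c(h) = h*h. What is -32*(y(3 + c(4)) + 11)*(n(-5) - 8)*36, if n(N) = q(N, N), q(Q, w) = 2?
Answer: 1914624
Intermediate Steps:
c(h) = h²
n(N) = 2
y(x) = x*(-5 + x) (y(x) = (-5 + x)*x = x*(-5 + x))
-32*(y(3 + c(4)) + 11)*(n(-5) - 8)*36 = -32*((3 + 4²)*(-5 + (3 + 4²)) + 11)*(2 - 8)*36 = -32*((3 + 16)*(-5 + (3 + 16)) + 11)*(-6)*36 = -32*(19*(-5 + 19) + 11)*(-6)*36 = -32*(19*14 + 11)*(-6)*36 = -32*(266 + 11)*(-6)*36 = -8864*(-6)*36 = -32*(-1662)*36 = 53184*36 = 1914624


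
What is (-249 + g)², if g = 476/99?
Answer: 584430625/9801 ≈ 59630.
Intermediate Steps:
g = 476/99 (g = 476*(1/99) = 476/99 ≈ 4.8081)
(-249 + g)² = (-249 + 476/99)² = (-24175/99)² = 584430625/9801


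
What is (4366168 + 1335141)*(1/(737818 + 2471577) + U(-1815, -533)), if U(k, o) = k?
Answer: -33210420959768516/3209395 ≈ -1.0348e+10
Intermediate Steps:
(4366168 + 1335141)*(1/(737818 + 2471577) + U(-1815, -533)) = (4366168 + 1335141)*(1/(737818 + 2471577) - 1815) = 5701309*(1/3209395 - 1815) = 5701309*(-5825051924/3209395) = -33210420959768516/3209395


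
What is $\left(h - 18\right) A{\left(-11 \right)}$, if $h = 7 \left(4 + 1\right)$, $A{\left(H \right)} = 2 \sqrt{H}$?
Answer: $34 i \sqrt{11} \approx 112.77 i$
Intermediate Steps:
$h = 35$ ($h = 7 \cdot 5 = 35$)
$\left(h - 18\right) A{\left(-11 \right)} = \left(35 - 18\right) 2 \sqrt{-11} = 17 \cdot 2 i \sqrt{11} = 34 i \sqrt{11}$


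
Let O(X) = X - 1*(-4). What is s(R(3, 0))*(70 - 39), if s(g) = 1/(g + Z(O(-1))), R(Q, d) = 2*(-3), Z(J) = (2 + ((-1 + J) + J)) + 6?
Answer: 31/7 ≈ 4.4286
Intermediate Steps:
O(X) = 4 + X (O(X) = X + 4 = 4 + X)
Z(J) = 7 + 2*J (Z(J) = (2 + (-1 + 2*J)) + 6 = (1 + 2*J) + 6 = 7 + 2*J)
R(Q, d) = -6
s(g) = 1/(13 + g) (s(g) = 1/(g + (7 + 2*(4 - 1))) = 1/(g + (7 + 2*3)) = 1/(g + (7 + 6)) = 1/(g + 13) = 1/(13 + g))
s(R(3, 0))*(70 - 39) = (70 - 39)/(13 - 6) = 31/7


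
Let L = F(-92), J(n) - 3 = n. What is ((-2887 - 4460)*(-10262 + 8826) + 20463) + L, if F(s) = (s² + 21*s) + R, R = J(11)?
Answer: 10577301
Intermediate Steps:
J(n) = 3 + n
R = 14 (R = 3 + 11 = 14)
F(s) = 14 + s² + 21*s (F(s) = (s² + 21*s) + 14 = 14 + s² + 21*s)
L = 6546 (L = 14 + (-92)² + 21*(-92) = 14 + 8464 - 1932 = 6546)
((-2887 - 4460)*(-10262 + 8826) + 20463) + L = ((-2887 - 4460)*(-10262 + 8826) + 20463) + 6546 = (-7347*(-1436) + 20463) + 6546 = (10550292 + 20463) + 6546 = 10570755 + 6546 = 10577301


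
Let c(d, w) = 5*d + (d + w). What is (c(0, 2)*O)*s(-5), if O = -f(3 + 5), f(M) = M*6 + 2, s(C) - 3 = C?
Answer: 200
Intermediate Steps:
s(C) = 3 + C
f(M) = 2 + 6*M (f(M) = 6*M + 2 = 2 + 6*M)
c(d, w) = w + 6*d
O = -50 (O = -(2 + 6*(3 + 5)) = -(2 + 6*8) = -(2 + 48) = -1*50 = -50)
(c(0, 2)*O)*s(-5) = ((2 + 6*0)*(-50))*(3 - 5) = ((2 + 0)*(-50))*(-2) = (2*(-50))*(-2) = -100*(-2) = 200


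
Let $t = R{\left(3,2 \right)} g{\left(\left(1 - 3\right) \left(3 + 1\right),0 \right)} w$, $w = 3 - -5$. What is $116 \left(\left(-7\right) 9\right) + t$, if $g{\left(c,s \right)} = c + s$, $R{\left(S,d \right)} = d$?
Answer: $-7436$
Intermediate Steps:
$w = 8$ ($w = 3 + 5 = 8$)
$t = -128$ ($t = 2 \left(\left(1 - 3\right) \left(3 + 1\right) + 0\right) 8 = 2 \left(\left(-2\right) 4 + 0\right) 8 = 2 \left(-8 + 0\right) 8 = 2 \left(-8\right) 8 = \left(-16\right) 8 = -128$)
$116 \left(\left(-7\right) 9\right) + t = 116 \left(\left(-7\right) 9\right) - 128 = 116 \left(-63\right) - 128 = -7308 - 128 = -7436$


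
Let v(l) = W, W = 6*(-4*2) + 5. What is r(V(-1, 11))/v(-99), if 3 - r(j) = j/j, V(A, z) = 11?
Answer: -2/43 ≈ -0.046512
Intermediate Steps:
W = -43 (W = 6*(-8) + 5 = -48 + 5 = -43)
v(l) = -43
r(j) = 2 (r(j) = 3 - j/j = 3 - 1*1 = 3 - 1 = 2)
r(V(-1, 11))/v(-99) = 2/(-43) = 2*(-1/43) = -2/43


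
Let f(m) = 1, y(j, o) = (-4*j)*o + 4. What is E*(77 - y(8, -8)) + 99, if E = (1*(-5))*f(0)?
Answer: 1014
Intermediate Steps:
y(j, o) = 4 - 4*j*o (y(j, o) = -4*j*o + 4 = 4 - 4*j*o)
E = -5 (E = (1*(-5))*1 = -5*1 = -5)
E*(77 - y(8, -8)) + 99 = -5*(77 - (4 - 4*8*(-8))) + 99 = -5*(77 - (4 + 256)) + 99 = -5*(77 - 1*260) + 99 = -5*(77 - 260) + 99 = -5*(-183) + 99 = 915 + 99 = 1014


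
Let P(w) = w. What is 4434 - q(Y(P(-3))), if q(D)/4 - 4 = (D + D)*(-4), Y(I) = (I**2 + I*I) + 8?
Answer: 5250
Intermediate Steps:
Y(I) = 8 + 2*I**2 (Y(I) = (I**2 + I**2) + 8 = 2*I**2 + 8 = 8 + 2*I**2)
q(D) = 16 - 32*D (q(D) = 16 + 4*((D + D)*(-4)) = 16 + 4*((2*D)*(-4)) = 16 + 4*(-8*D) = 16 - 32*D)
4434 - q(Y(P(-3))) = 4434 - (16 - 32*(8 + 2*(-3)**2)) = 4434 - (16 - 32*(8 + 2*9)) = 4434 - (16 - 32*(8 + 18)) = 4434 - (16 - 32*26) = 4434 - (16 - 832) = 4434 - 1*(-816) = 4434 + 816 = 5250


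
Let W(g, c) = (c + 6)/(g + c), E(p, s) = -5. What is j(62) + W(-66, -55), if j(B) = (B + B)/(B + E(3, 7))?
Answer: 17797/6897 ≈ 2.5804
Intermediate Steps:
W(g, c) = (6 + c)/(c + g)
j(B) = 2*B/(-5 + B) (j(B) = (B + B)/(B - 5) = (2*B)/(-5 + B) = 2*B/(-5 + B))
j(62) + W(-66, -55) = 2*62/(-5 + 62) + (6 - 55)/(-55 - 66) = 2*62/57 - 49/(-121) = 2*62*(1/57) - 1/121*(-49) = 124/57 + 49/121 = 17797/6897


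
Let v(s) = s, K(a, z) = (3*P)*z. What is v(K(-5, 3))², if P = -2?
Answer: 324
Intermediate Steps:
K(a, z) = -6*z (K(a, z) = (3*(-2))*z = -6*z)
v(K(-5, 3))² = (-6*3)² = (-18)² = 324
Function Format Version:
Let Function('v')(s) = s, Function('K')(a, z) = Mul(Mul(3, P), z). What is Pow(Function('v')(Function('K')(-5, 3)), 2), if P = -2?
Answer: 324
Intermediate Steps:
Function('K')(a, z) = Mul(-6, z) (Function('K')(a, z) = Mul(Mul(3, -2), z) = Mul(-6, z))
Pow(Function('v')(Function('K')(-5, 3)), 2) = Pow(Mul(-6, 3), 2) = Pow(-18, 2) = 324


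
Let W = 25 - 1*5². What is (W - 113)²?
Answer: 12769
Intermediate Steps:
W = 0 (W = 25 - 1*25 = 25 - 25 = 0)
(W - 113)² = (0 - 113)² = (-113)² = 12769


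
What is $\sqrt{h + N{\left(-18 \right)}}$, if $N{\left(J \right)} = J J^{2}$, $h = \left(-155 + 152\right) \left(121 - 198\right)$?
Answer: $i \sqrt{5601} \approx 74.84 i$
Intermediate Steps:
$h = 231$ ($h = \left(-3\right) \left(-77\right) = 231$)
$N{\left(J \right)} = J^{3}$
$\sqrt{h + N{\left(-18 \right)}} = \sqrt{231 + \left(-18\right)^{3}} = \sqrt{231 - 5832} = \sqrt{-5601} = i \sqrt{5601}$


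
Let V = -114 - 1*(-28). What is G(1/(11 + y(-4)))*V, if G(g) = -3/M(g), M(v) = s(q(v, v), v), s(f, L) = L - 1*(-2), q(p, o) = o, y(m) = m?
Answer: 602/5 ≈ 120.40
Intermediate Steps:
s(f, L) = 2 + L (s(f, L) = L + 2 = 2 + L)
M(v) = 2 + v
V = -86 (V = -114 + 28 = -86)
G(g) = -3/(2 + g)
G(1/(11 + y(-4)))*V = -3/(2 + 1/(11 - 4))*(-86) = -3/(2 + 1/7)*(-86) = -3/(2 + ⅐)*(-86) = -3/15/7*(-86) = -3*7/15*(-86) = -7/5*(-86) = 602/5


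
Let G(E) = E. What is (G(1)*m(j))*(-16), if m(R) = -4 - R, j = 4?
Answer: 128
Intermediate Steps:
(G(1)*m(j))*(-16) = (1*(-4 - 1*4))*(-16) = (1*(-4 - 4))*(-16) = (1*(-8))*(-16) = -8*(-16) = 128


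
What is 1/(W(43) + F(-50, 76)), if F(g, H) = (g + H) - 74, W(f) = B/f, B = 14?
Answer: -43/2050 ≈ -0.020976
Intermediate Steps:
W(f) = 14/f
F(g, H) = -74 + H + g (F(g, H) = (H + g) - 74 = -74 + H + g)
1/(W(43) + F(-50, 76)) = 1/(14/43 + (-74 + 76 - 50)) = 1/(14*(1/43) - 48) = 1/(14/43 - 48) = 1/(-2050/43) = -43/2050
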